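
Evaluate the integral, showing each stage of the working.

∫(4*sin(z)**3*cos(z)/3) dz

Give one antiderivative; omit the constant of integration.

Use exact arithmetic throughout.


Step 1. Substitute u = sin(z), turning ∫(4*sin(z)**3*cos(z)/3) dz into ∫(4*u**3/3) du: now ∫(4*u**3/3) du.
Step 2. Evaluate the standard form: now u**4/3.
Step 3. Substitute back u = sin(z): now sin(z)**4/3.
Answer: sin(z)**4/3.


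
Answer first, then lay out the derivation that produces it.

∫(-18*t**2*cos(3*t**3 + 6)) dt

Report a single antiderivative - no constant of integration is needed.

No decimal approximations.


The answer is -2*sin(3*t**3 + 6).
Step 1. Substitute u = t**3 + 2, turning ∫(-18*t**2*cos(3*t**3 + 6)) dt into ∫(-6*cos(3*u)) du: now ∫(-6*cos(3*u)) du.
Step 2. Evaluate the standard form: now -2*sin(3*u).
Step 3. Substitute back u = t**3 + 2: now -2*sin(3*t**3 + 6).
Answer: -2*sin(3*t**3 + 6).


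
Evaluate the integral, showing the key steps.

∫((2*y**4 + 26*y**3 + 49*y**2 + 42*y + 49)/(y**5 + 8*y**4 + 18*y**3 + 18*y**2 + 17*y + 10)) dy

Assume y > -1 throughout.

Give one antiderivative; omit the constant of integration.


Step 1. Decompose ∫((2*y**4 + 26*y**3 + 49*y**2 + 42*y + 49)/(y**5 + 8*y**4 + 18*y**3 + 18*y**2 + 17*y + 10)) dy by partial fractions, (2*y**4 + 26*y**3 + 49*y**2 + 42*y + 49)/(y**5 + 8*y**4 + 18*y**3 + 18*y**2 + 17*y + 10) = 1/(y**2 + 1) - 3/(y + 5) + 1/(y + 2) + 4/(y + 1): now ∫(4/(y + 1)) dy + ∫(1/(y + 2)) dy + ∫(-3/(y + 5)) dy + ∫(1/(y**2 + 1)) dy.
Step 2. Evaluate the standard form [assuming y > -1]: now 4*log(y + 1) + ∫(1/(y + 2)) dy + ∫(-3/(y + 5)) dy + ∫(1/(y**2 + 1)) dy.
Step 3. Evaluate the standard form [assuming y > -5]: now 4*log(y + 1) - 3*log(y + 5) + ∫(1/(y + 2)) dy + ∫(1/(y**2 + 1)) dy.
Step 4. Evaluate the standard form [assuming y > -2]: now 4*log(y + 1) + log(y + 2) - 3*log(y + 5) + ∫(1/(y**2 + 1)) dy.
Step 5. Evaluate the standard form: now 4*log(y + 1) + log(y + 2) - 3*log(y + 5) + atan(y).
Answer: 4*log(y + 1) + log(y + 2) - 3*log(y + 5) + atan(y).


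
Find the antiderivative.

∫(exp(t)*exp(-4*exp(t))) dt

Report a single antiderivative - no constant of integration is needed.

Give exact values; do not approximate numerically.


Answer: -exp(-4*exp(t))/4.


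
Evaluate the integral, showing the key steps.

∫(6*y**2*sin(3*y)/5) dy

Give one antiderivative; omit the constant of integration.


Step 1. Integrate ∫(6*y**2*sin(3*y)/5) dy by parts with u = y**2, dv = (6*sin(3*y)/5) dy, so v = -2*cos(3*y)/5: now -2*y**2*cos(3*y)/5 + ∫(4*y*cos(3*y)/5) dy.
Step 2. Integrate ∫(4*y*cos(3*y)/5) dy by parts with u = y, dv = (4*cos(3*y)/5) dy, so v = 4*sin(3*y)/15: now -2*y**2*cos(3*y)/5 + 4*y*sin(3*y)/15 + ∫(-4*sin(3*y)/15) dy.
Step 3. Evaluate the standard form: now -2*y**2*cos(3*y)/5 + 4*y*sin(3*y)/15 + 4*cos(3*y)/45.
Answer: -2*y**2*cos(3*y)/5 + 4*y*sin(3*y)/15 + 4*cos(3*y)/45.


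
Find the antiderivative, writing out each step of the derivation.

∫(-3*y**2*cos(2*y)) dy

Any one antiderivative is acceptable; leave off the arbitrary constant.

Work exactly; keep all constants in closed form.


Step 1. Integrate ∫(-3*y**2*cos(2*y)) dy by parts with u = y**2, dv = (-3*cos(2*y)) dy, so v = -3*sin(2*y)/2: now -3*y**2*sin(2*y)/2 + ∫(3*y*sin(2*y)) dy.
Step 2. Integrate ∫(3*y*sin(2*y)) dy by parts with u = y, dv = (3*sin(2*y)) dy, so v = -3*cos(2*y)/2: now -3*y**2*sin(2*y)/2 - 3*y*cos(2*y)/2 + ∫(3*cos(2*y)/2) dy.
Step 3. Evaluate the standard form: now -3*y**2*sin(2*y)/2 - 3*y*cos(2*y)/2 + 3*sin(2*y)/4.
Answer: -3*y**2*sin(2*y)/2 - 3*y*cos(2*y)/2 + 3*sin(2*y)/4.


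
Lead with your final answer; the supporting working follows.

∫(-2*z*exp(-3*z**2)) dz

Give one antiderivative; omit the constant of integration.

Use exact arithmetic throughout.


The answer is exp(-3*z**2)/3.
Step 1. Substitute u = z**2, turning ∫(-2*z*exp(-3*z**2)) dz into ∫(-exp(-3*u)) du: now ∫(-exp(-3*u)) du.
Step 2. Evaluate the standard form: now exp(-3*u)/3.
Step 3. Substitute back u = z**2: now exp(-3*z**2)/3.
Answer: exp(-3*z**2)/3.


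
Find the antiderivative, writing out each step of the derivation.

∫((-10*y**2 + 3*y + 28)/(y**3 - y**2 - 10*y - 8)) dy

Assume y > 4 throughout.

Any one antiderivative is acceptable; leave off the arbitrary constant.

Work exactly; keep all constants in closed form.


Step 1. Decompose ∫((-10*y**2 + 3*y + 28)/(y**3 - y**2 - 10*y - 8)) dy by partial fractions, (-10*y**2 + 3*y + 28)/(y**3 - y**2 - 10*y - 8) = -3/(y + 2) - 3/(y + 1) - 4/(y - 4): now ∫(-4/(y - 4)) dy + ∫(-3/(y + 1)) dy + ∫(-3/(y + 2)) dy.
Step 2. Evaluate the standard form [assuming y > -2]: now -3*log(y + 2) + ∫(-4/(y - 4)) dy + ∫(-3/(y + 1)) dy.
Step 3. Evaluate the standard form [assuming y > 4]: now -4*log(y - 4) - 3*log(y + 2) + ∫(-3/(y + 1)) dy.
Step 4. Evaluate the standard form [assuming y > -1]: now -4*log(y - 4) - 3*log(y + 1) - 3*log(y + 2).
Answer: -4*log(y - 4) - 3*log(y + 1) - 3*log(y + 2).


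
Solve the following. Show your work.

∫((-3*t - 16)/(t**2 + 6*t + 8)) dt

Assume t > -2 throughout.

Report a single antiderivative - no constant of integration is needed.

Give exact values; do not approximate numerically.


Step 1. Decompose ∫((-3*t - 16)/(t**2 + 6*t + 8)) dt by partial fractions, (-3*t - 16)/(t**2 + 6*t + 8) = 2/(t + 4) - 5/(t + 2): now ∫(-5/(t + 2)) dt + ∫(2/(t + 4)) dt.
Step 2. Evaluate the standard form [assuming t > -2]: now -5*log(t + 2) + ∫(2/(t + 4)) dt.
Step 3. Evaluate the standard form [assuming t > -4]: now -5*log(t + 2) + 2*log(t + 4).
Answer: -5*log(t + 2) + 2*log(t + 4).


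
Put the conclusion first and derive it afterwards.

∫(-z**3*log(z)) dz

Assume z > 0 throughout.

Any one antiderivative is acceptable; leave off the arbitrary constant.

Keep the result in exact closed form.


The answer is -z**4*log(z)/4 + z**4/16.
Step 1. Integrate ∫(-z**3*log(z)) dz by parts with u = log(z), dv = (-z**3) dz, so v = -z**4/4 [assuming z > 0]: now -z**4*log(z)/4 + ∫(z**3/4) dz.
Step 2. Evaluate the standard form: now -z**4*log(z)/4 + z**4/16.
Answer: -z**4*log(z)/4 + z**4/16.


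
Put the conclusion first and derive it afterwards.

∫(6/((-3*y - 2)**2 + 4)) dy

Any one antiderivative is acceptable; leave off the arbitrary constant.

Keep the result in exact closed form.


The answer is atan(3*y/2 + 1).
Step 1. Substitute u = -3*y - 2, turning ∫(6/((-3*y - 2)**2 + 4)) dy into ∫(-2/(u**2 + 4)) du: now ∫(-2/(u**2 + 4)) du.
Step 2. Evaluate the standard form: now -atan(u/2).
Step 3. Substitute back u = -3*y - 2: now atan(3*y/2 + 1).
Answer: atan(3*y/2 + 1).


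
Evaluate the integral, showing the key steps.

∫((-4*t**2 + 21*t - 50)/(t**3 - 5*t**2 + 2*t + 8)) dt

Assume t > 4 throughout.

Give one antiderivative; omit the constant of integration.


Step 1. Decompose ∫((-4*t**2 + 21*t - 50)/(t**3 - 5*t**2 + 2*t + 8)) dt by partial fractions, (-4*t**2 + 21*t - 50)/(t**3 - 5*t**2 + 2*t + 8) = -5/(t + 1) + 4/(t - 2) - 3/(t - 4): now ∫(-3/(t - 4)) dt + ∫(4/(t - 2)) dt + ∫(-5/(t + 1)) dt.
Step 2. Evaluate the standard form [assuming t > 2]: now 4*log(t - 2) + ∫(-3/(t - 4)) dt + ∫(-5/(t + 1)) dt.
Step 3. Evaluate the standard form [assuming t > 4]: now -3*log(t - 4) + 4*log(t - 2) + ∫(-5/(t + 1)) dt.
Step 4. Evaluate the standard form [assuming t > -1]: now -3*log(t - 4) + 4*log(t - 2) - 5*log(t + 1).
Answer: -3*log(t - 4) + 4*log(t - 2) - 5*log(t + 1).


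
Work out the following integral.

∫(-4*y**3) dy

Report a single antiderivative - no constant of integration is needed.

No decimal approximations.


Answer: -y**4.


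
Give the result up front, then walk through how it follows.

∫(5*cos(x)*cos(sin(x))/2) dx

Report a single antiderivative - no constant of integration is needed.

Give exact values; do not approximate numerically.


The answer is 5*sin(sin(x))/2.
Step 1. Substitute u = sin(x), turning ∫(5*cos(x)*cos(sin(x))/2) dx into ∫(5*cos(u)/2) du: now ∫(5*cos(u)/2) du.
Step 2. Evaluate the standard form: now 5*sin(u)/2.
Step 3. Substitute back u = sin(x): now 5*sin(sin(x))/2.
Answer: 5*sin(sin(x))/2.


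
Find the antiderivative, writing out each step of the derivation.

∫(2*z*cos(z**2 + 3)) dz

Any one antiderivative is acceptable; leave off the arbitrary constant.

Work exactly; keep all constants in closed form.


Step 1. Substitute u = z**2 + 3, turning ∫(2*z*cos(z**2 + 3)) dz into ∫(cos(u)) du: now ∫(cos(u)) du.
Step 2. Evaluate the standard form: now sin(u).
Step 3. Substitute back u = z**2 + 3: now sin(z**2 + 3).
Answer: sin(z**2 + 3).


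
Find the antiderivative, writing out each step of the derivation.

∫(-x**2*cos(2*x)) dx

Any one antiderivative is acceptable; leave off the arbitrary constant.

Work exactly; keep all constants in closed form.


Step 1. Integrate ∫(-x**2*cos(2*x)) dx by parts with u = x**2, dv = (-cos(2*x)) dx, so v = -sin(2*x)/2: now -x**2*sin(2*x)/2 + ∫(x*sin(2*x)) dx.
Step 2. Integrate ∫(x*sin(2*x)) dx by parts with u = x, dv = (sin(2*x)) dx, so v = -cos(2*x)/2: now -x**2*sin(2*x)/2 - x*cos(2*x)/2 + ∫(cos(2*x)/2) dx.
Step 3. Evaluate the standard form: now -x**2*sin(2*x)/2 - x*cos(2*x)/2 + sin(2*x)/4.
Answer: -x**2*sin(2*x)/2 - x*cos(2*x)/2 + sin(2*x)/4.


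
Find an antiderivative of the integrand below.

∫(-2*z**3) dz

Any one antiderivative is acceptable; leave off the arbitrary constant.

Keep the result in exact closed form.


Answer: -z**4/2.


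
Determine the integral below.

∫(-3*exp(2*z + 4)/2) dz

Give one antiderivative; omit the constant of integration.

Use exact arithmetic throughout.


Answer: -3*exp(2*z + 4)/4.


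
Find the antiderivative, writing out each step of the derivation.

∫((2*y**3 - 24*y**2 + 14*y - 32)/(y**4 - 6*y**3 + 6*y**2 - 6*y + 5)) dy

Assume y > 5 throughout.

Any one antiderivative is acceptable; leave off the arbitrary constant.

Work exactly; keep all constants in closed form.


Step 1. Decompose ∫((2*y**3 - 24*y**2 + 14*y - 32)/(y**4 - 6*y**3 + 6*y**2 - 6*y + 5)) dy by partial fractions, (2*y**3 - 24*y**2 + 14*y - 32)/(y**4 - 6*y**3 + 6*y**2 - 6*y + 5) = -2/(y**2 + 1) + 5/(y - 1) - 3/(y - 5): now ∫(-3/(y - 5)) dy + ∫(5/(y - 1)) dy + ∫(-2/(y**2 + 1)) dy.
Step 2. Evaluate the standard form [assuming y > 1]: now 5*log(y - 1) + ∫(-3/(y - 5)) dy + ∫(-2/(y**2 + 1)) dy.
Step 3. Evaluate the standard form [assuming y > 5]: now -3*log(y - 5) + 5*log(y - 1) + ∫(-2/(y**2 + 1)) dy.
Step 4. Evaluate the standard form: now -3*log(y - 5) + 5*log(y - 1) - 2*atan(y).
Answer: -3*log(y - 5) + 5*log(y - 1) - 2*atan(y).


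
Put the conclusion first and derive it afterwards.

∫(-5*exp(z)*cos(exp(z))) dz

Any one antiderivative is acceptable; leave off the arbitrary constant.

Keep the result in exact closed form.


The answer is -5*sin(exp(z)).
Step 1. Substitute u = exp(z), turning ∫(-5*exp(z)*cos(exp(z))) dz into ∫(-5*cos(u)) du: now ∫(-5*cos(u)) du.
Step 2. Evaluate the standard form: now -5*sin(u).
Step 3. Substitute back u = exp(z): now -5*sin(exp(z)).
Answer: -5*sin(exp(z)).


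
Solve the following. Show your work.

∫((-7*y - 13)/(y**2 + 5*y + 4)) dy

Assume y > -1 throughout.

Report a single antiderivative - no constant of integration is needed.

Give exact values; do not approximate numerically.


Step 1. Decompose ∫((-7*y - 13)/(y**2 + 5*y + 4)) dy by partial fractions, (-7*y - 13)/(y**2 + 5*y + 4) = -5/(y + 4) - 2/(y + 1): now ∫(-2/(y + 1)) dy + ∫(-5/(y + 4)) dy.
Step 2. Evaluate the standard form [assuming y > -4]: now -5*log(y + 4) + ∫(-2/(y + 1)) dy.
Step 3. Evaluate the standard form [assuming y > -1]: now -2*log(y + 1) - 5*log(y + 4).
Answer: -2*log(y + 1) - 5*log(y + 4).


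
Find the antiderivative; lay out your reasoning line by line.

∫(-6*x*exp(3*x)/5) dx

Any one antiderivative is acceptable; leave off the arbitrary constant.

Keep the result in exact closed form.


Step 1. Integrate ∫(-6*x*exp(3*x)/5) dx by parts with u = x, dv = (-6*exp(3*x)/5) dx, so v = -2*exp(3*x)/5: now -2*x*exp(3*x)/5 + ∫(2*exp(3*x)/5) dx.
Step 2. Evaluate the standard form: now -2*x*exp(3*x)/5 + 2*exp(3*x)/15.
Answer: -2*x*exp(3*x)/5 + 2*exp(3*x)/15.


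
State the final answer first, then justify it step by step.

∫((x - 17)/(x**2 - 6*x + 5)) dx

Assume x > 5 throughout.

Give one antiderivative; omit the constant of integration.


The answer is -3*log(x - 5) + 4*log(x - 1).
Step 1. Decompose ∫((x - 17)/(x**2 - 6*x + 5)) dx by partial fractions, (x - 17)/(x**2 - 6*x + 5) = 4/(x - 1) - 3/(x - 5): now ∫(-3/(x - 5)) dx + ∫(4/(x - 1)) dx.
Step 2. Evaluate the standard form [assuming x > 5]: now -3*log(x - 5) + ∫(4/(x - 1)) dx.
Step 3. Evaluate the standard form [assuming x > 1]: now -3*log(x - 5) + 4*log(x - 1).
Answer: -3*log(x - 5) + 4*log(x - 1).


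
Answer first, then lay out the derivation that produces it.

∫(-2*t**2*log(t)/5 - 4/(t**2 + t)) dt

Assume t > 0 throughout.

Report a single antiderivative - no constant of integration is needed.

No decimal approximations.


The answer is -2*t**3*log(t)/15 + 2*t**3/45 - 4*log(t) + 4*log(t + 1).
Step 1. Rewrite: now ∫(-2*t**2*log(t)/5) dt + ∫(-4/(t**2 + t)) dt.
Step 2. Integrate ∫(-2*t**2*log(t)/5) dt by parts with u = log(t), dv = (-2*t**2/5) dt, so v = -2*t**3/15 [assuming t > 0]: now -2*t**3*log(t)/15 + ∫(2*t**2/15) dt + ∫(-4/(t**2 + t)) dt.
Step 3. Evaluate the standard form: now -2*t**3*log(t)/15 + 2*t**3/45 + ∫(-4/(t**2 + t)) dt.
Step 4. Decompose ∫(-4/(t**2 + t)) dt by partial fractions, -4/(t**2 + t) = 4/(t + 1) - 4/t: now -2*t**3*log(t)/15 + 2*t**3/45 + ∫(-4/t) dt + ∫(4/(t + 1)) dt.
Step 5. Evaluate the standard form [assuming t > 0]: now -2*t**3*log(t)/15 + 2*t**3/45 - 4*log(t) + ∫(4/(t + 1)) dt.
Step 6. Evaluate the standard form [assuming t > -1]: now -2*t**3*log(t)/15 + 2*t**3/45 - 4*log(t) + 4*log(t + 1).
Answer: -2*t**3*log(t)/15 + 2*t**3/45 - 4*log(t) + 4*log(t + 1).


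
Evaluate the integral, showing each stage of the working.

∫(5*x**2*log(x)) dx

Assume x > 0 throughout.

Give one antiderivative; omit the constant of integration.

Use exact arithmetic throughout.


Step 1. Integrate ∫(5*x**2*log(x)) dx by parts with u = log(x), dv = (5*x**2) dx, so v = 5*x**3/3 [assuming x > 0]: now 5*x**3*log(x)/3 + ∫(-5*x**2/3) dx.
Step 2. Evaluate the standard form: now 5*x**3*log(x)/3 - 5*x**3/9.
Answer: 5*x**3*log(x)/3 - 5*x**3/9.


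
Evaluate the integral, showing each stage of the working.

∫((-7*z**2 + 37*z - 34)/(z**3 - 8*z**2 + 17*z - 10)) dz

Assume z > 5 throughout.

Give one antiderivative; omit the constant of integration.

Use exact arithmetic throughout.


Step 1. Decompose ∫((-7*z**2 + 37*z - 34)/(z**3 - 8*z**2 + 17*z - 10)) dz by partial fractions, (-7*z**2 + 37*z - 34)/(z**3 - 8*z**2 + 17*z - 10) = -1/(z - 1) - 4/(z - 2) - 2/(z - 5): now ∫(-2/(z - 5)) dz + ∫(-4/(z - 2)) dz + ∫(-1/(z - 1)) dz.
Step 2. Evaluate the standard form [assuming z > 2]: now -4*log(z - 2) + ∫(-2/(z - 5)) dz + ∫(-1/(z - 1)) dz.
Step 3. Evaluate the standard form [assuming z > 1]: now -4*log(z - 2) - log(z - 1) + ∫(-2/(z - 5)) dz.
Step 4. Evaluate the standard form [assuming z > 5]: now -2*log(z - 5) - 4*log(z - 2) - log(z - 1).
Answer: -2*log(z - 5) - 4*log(z - 2) - log(z - 1).


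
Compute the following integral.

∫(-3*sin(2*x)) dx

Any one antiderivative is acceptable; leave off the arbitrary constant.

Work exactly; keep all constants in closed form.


Answer: 3*cos(2*x)/2.


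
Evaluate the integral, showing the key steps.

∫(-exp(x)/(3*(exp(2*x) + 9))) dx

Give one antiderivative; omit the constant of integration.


Step 1. Substitute u = exp(x), turning ∫(-exp(x)/(3*(exp(2*x) + 9))) dx into ∫(-1/(3*(u**2 + 9))) du: now ∫(-1/(3*(u**2 + 9))) du.
Step 2. Evaluate the standard form: now -atan(u/3)/9.
Step 3. Substitute back u = exp(x): now -atan(exp(x)/3)/9.
Answer: -atan(exp(x)/3)/9.


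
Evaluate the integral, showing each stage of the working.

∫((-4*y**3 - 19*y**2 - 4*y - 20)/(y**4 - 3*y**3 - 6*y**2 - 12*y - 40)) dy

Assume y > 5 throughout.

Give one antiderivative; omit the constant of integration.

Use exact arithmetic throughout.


Step 1. Decompose ∫((-4*y**3 - 19*y**2 - 4*y - 20)/(y**4 - 3*y**3 - 6*y**2 - 12*y - 40)) dy by partial fractions, (-4*y**3 - 19*y**2 - 4*y - 20)/(y**4 - 3*y**3 - 6*y**2 - 12*y - 40) = -4/(y**2 + 4) + 1/(y + 2) - 5/(y - 5): now ∫(-5/(y - 5)) dy + ∫(1/(y + 2)) dy + ∫(-4/(y**2 + 4)) dy.
Step 2. Evaluate the standard form [assuming y > 5]: now -5*log(y - 5) + ∫(1/(y + 2)) dy + ∫(-4/(y**2 + 4)) dy.
Step 3. Evaluate the standard form [assuming y > -2]: now -5*log(y - 5) + log(y + 2) + ∫(-4/(y**2 + 4)) dy.
Step 4. Evaluate the standard form: now -5*log(y - 5) + log(y + 2) - 2*atan(y/2).
Answer: -5*log(y - 5) + log(y + 2) - 2*atan(y/2).


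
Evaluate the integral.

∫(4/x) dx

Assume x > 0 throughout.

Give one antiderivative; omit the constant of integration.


Answer: 4*log(x).


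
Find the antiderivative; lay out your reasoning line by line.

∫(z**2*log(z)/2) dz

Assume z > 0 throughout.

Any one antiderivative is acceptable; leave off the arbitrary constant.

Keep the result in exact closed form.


Step 1. Integrate ∫(z**2*log(z)/2) dz by parts with u = log(z), dv = (z**2/2) dz, so v = z**3/6 [assuming z > 0]: now z**3*log(z)/6 + ∫(-z**2/6) dz.
Step 2. Evaluate the standard form: now z**3*log(z)/6 - z**3/18.
Answer: z**3*log(z)/6 - z**3/18.


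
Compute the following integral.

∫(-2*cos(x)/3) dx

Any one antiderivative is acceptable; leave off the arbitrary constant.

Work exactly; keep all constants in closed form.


Answer: -2*sin(x)/3.


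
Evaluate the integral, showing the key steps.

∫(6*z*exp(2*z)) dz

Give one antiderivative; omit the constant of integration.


Step 1. Integrate ∫(6*z*exp(2*z)) dz by parts with u = z, dv = (6*exp(2*z)) dz, so v = 3*exp(2*z): now 3*z*exp(2*z) + ∫(-3*exp(2*z)) dz.
Step 2. Evaluate the standard form: now 3*z*exp(2*z) - 3*exp(2*z)/2.
Answer: 3*z*exp(2*z) - 3*exp(2*z)/2.


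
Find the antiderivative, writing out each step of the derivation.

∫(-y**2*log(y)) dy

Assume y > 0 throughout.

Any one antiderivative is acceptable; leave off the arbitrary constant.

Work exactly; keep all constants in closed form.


Step 1. Integrate ∫(-y**2*log(y)) dy by parts with u = log(y), dv = (-y**2) dy, so v = -y**3/3 [assuming y > 0]: now -y**3*log(y)/3 + ∫(y**2/3) dy.
Step 2. Evaluate the standard form: now -y**3*log(y)/3 + y**3/9.
Answer: -y**3*log(y)/3 + y**3/9.


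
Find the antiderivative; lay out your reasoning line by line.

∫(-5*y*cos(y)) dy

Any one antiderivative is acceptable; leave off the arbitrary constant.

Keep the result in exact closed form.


Step 1. Integrate ∫(-5*y*cos(y)) dy by parts with u = y, dv = (-5*cos(y)) dy, so v = -5*sin(y): now -5*y*sin(y) + ∫(5*sin(y)) dy.
Step 2. Evaluate the standard form: now -5*y*sin(y) - 5*cos(y).
Answer: -5*y*sin(y) - 5*cos(y).


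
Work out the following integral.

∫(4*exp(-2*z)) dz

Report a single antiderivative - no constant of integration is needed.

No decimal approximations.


Answer: -2*exp(-2*z).


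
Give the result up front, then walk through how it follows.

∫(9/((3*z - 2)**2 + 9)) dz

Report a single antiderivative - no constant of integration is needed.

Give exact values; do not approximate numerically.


The answer is atan(z - 2/3).
Step 1. Substitute u = 3*z - 2, turning ∫(9/((3*z - 2)**2 + 9)) dz into ∫(3/(u**2 + 9)) du: now ∫(3/(u**2 + 9)) du.
Step 2. Evaluate the standard form: now atan(u/3).
Step 3. Substitute back u = 3*z - 2: now atan(z - 2/3).
Answer: atan(z - 2/3).


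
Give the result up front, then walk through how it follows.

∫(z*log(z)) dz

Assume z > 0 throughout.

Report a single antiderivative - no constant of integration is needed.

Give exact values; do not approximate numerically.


The answer is z**2*log(z)/2 - z**2/4.
Step 1. Integrate ∫(z*log(z)) dz by parts with u = log(z), dv = (z) dz, so v = z**2/2 [assuming z > 0]: now z**2*log(z)/2 + ∫(-z/2) dz.
Step 2. Evaluate the standard form: now z**2*log(z)/2 - z**2/4.
Answer: z**2*log(z)/2 - z**2/4.


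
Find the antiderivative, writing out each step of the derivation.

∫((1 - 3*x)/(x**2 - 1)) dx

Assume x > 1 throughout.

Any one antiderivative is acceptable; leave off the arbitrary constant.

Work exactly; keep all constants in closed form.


Step 1. Decompose ∫((1 - 3*x)/(x**2 - 1)) dx by partial fractions, (1 - 3*x)/(x**2 - 1) = -2/(x + 1) - 1/(x - 1): now ∫(-1/(x - 1)) dx + ∫(-2/(x + 1)) dx.
Step 2. Evaluate the standard form [assuming x > 1]: now -log(x - 1) + ∫(-2/(x + 1)) dx.
Step 3. Evaluate the standard form [assuming x > -1]: now -log(x - 1) - 2*log(x + 1).
Answer: -log(x - 1) - 2*log(x + 1).


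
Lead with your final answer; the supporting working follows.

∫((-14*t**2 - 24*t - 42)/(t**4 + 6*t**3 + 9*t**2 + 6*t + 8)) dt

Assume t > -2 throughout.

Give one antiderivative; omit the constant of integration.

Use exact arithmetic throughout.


The answer is -5*log(t + 2) + 5*log(t + 4) - 4*atan(t).
Step 1. Decompose ∫((-14*t**2 - 24*t - 42)/(t**4 + 6*t**3 + 9*t**2 + 6*t + 8)) dt by partial fractions, (-14*t**2 - 24*t - 42)/(t**4 + 6*t**3 + 9*t**2 + 6*t + 8) = -4/(t**2 + 1) + 5/(t + 4) - 5/(t + 2): now ∫(-5/(t + 2)) dt + ∫(5/(t + 4)) dt + ∫(-4/(t**2 + 1)) dt.
Step 2. Evaluate the standard form [assuming t > -4]: now 5*log(t + 4) + ∫(-5/(t + 2)) dt + ∫(-4/(t**2 + 1)) dt.
Step 3. Evaluate the standard form [assuming t > -2]: now -5*log(t + 2) + 5*log(t + 4) + ∫(-4/(t**2 + 1)) dt.
Step 4. Evaluate the standard form: now -5*log(t + 2) + 5*log(t + 4) - 4*atan(t).
Answer: -5*log(t + 2) + 5*log(t + 4) - 4*atan(t).


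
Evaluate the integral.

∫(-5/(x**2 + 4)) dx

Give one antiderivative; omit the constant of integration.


Answer: -5*atan(x/2)/2.


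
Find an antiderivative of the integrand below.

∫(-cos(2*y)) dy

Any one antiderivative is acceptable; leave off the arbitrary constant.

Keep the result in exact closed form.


Answer: -sin(2*y)/2.


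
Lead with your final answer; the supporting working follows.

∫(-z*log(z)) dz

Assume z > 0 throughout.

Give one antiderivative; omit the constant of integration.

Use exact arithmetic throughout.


The answer is -z**2*log(z)/2 + z**2/4.
Step 1. Integrate ∫(-z*log(z)) dz by parts with u = log(z), dv = (-z) dz, so v = -z**2/2 [assuming z > 0]: now -z**2*log(z)/2 + ∫(z/2) dz.
Step 2. Evaluate the standard form: now -z**2*log(z)/2 + z**2/4.
Answer: -z**2*log(z)/2 + z**2/4.


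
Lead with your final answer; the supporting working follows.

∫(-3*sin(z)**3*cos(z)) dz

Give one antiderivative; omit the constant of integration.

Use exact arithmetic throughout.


The answer is -3*sin(z)**4/4.
Step 1. Substitute u = sin(z), turning ∫(-3*sin(z)**3*cos(z)) dz into ∫(-3*u**3) du: now ∫(-3*u**3) du.
Step 2. Evaluate the standard form: now -3*u**4/4.
Step 3. Substitute back u = sin(z): now -3*sin(z)**4/4.
Answer: -3*sin(z)**4/4.


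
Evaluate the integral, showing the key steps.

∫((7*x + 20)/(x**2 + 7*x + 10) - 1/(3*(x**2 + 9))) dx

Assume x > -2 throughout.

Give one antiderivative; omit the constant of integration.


Step 1. Rewrite: now ∫((7*x + 20)/(x**2 + 7*x + 10)) dx + ∫(-1/(3*(x**2 + 9))) dx.
Step 2. Decompose ∫((7*x + 20)/(x**2 + 7*x + 10)) dx by partial fractions, (7*x + 20)/(x**2 + 7*x + 10) = 5/(x + 5) + 2/(x + 2): now ∫(2/(x + 2)) dx + ∫(5/(x + 5)) dx + ∫(-1/(3*(x**2 + 9))) dx.
Step 3. Evaluate the standard form [assuming x > -2]: now 2*log(x + 2) + ∫(5/(x + 5)) dx + ∫(-1/(3*(x**2 + 9))) dx.
Step 4. Evaluate the standard form [assuming x > -5]: now 2*log(x + 2) + 5*log(x + 5) + ∫(-1/(3*(x**2 + 9))) dx.
Step 5. Evaluate the standard form: now 2*log(x + 2) + 5*log(x + 5) - atan(x/3)/9.
Answer: 2*log(x + 2) + 5*log(x + 5) - atan(x/3)/9.


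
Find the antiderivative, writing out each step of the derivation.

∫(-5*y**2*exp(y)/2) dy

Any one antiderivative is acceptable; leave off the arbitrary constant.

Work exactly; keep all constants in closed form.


Step 1. Integrate ∫(-5*y**2*exp(y)/2) dy by parts with u = y**2, dv = (-5*exp(y)/2) dy, so v = -5*exp(y)/2: now -5*y**2*exp(y)/2 + ∫(5*y*exp(y)) dy.
Step 2. Integrate ∫(5*y*exp(y)) dy by parts with u = y, dv = (5*exp(y)) dy, so v = 5*exp(y): now -5*y**2*exp(y)/2 + 5*y*exp(y) + ∫(-5*exp(y)) dy.
Step 3. Evaluate the standard form: now -5*y**2*exp(y)/2 + 5*y*exp(y) - 5*exp(y).
Answer: -5*y**2*exp(y)/2 + 5*y*exp(y) - 5*exp(y).


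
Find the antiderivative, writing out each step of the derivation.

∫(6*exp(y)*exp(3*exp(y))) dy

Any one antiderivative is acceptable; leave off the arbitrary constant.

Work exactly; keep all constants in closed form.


Step 1. Substitute u = exp(y), turning ∫(6*exp(y)*exp(3*exp(y))) dy into ∫(6*exp(3*u)) du: now ∫(6*exp(3*u)) du.
Step 2. Evaluate the standard form: now 2*exp(3*u).
Step 3. Substitute back u = exp(y): now 2*exp(3*exp(y)).
Answer: 2*exp(3*exp(y)).


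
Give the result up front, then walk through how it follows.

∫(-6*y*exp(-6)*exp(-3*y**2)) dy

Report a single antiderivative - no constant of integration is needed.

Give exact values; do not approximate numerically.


The answer is exp(-3*y**2 - 6).
Step 1. Substitute u = y**2 + 2, turning ∫(-6*y*exp(-6)*exp(-3*y**2)) dy into ∫(-3*exp(-3*u)) du: now ∫(-3*exp(-3*u)) du.
Step 2. Evaluate the standard form: now exp(-3*u).
Step 3. Substitute back u = y**2 + 2: now exp(-3*y**2 - 6).
Answer: exp(-3*y**2 - 6).


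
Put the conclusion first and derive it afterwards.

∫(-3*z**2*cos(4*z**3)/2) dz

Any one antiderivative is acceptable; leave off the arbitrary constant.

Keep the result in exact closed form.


The answer is -sin(4*z**3)/8.
Step 1. Substitute u = z**3, turning ∫(-3*z**2*cos(4*z**3)/2) dz into ∫(-cos(4*u)/2) du: now ∫(-cos(4*u)/2) du.
Step 2. Evaluate the standard form: now -sin(4*u)/8.
Step 3. Substitute back u = z**3: now -sin(4*z**3)/8.
Answer: -sin(4*z**3)/8.


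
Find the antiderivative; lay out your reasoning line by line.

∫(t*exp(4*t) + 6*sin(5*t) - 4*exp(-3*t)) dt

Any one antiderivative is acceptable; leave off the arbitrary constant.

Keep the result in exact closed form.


Step 1. Rewrite: now ∫(t*exp(4*t)) dt + ∫(-4*exp(-3*t)) dt + ∫(6*sin(5*t)) dt.
Step 2. Evaluate the standard form: now -6*cos(5*t)/5 + ∫(t*exp(4*t)) dt + ∫(-4*exp(-3*t)) dt.
Step 3. Evaluate the standard form: now -6*cos(5*t)/5 + ∫(t*exp(4*t)) dt + 4*exp(-3*t)/3.
Step 4. Integrate ∫(t*exp(4*t)) dt by parts with u = t, dv = (exp(4*t)) dt, so v = exp(4*t)/4: now t*exp(4*t)/4 - 6*cos(5*t)/5 + ∫(-exp(4*t)/4) dt + 4*exp(-3*t)/3.
Step 5. Evaluate the standard form: now t*exp(4*t)/4 - exp(4*t)/16 - 6*cos(5*t)/5 + 4*exp(-3*t)/3.
Answer: t*exp(4*t)/4 - exp(4*t)/16 - 6*cos(5*t)/5 + 4*exp(-3*t)/3.


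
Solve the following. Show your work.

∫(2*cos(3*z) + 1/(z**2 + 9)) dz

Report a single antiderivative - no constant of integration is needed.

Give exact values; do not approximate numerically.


Step 1. Rewrite: now ∫(1/(z**2 + 9)) dz + ∫(2*cos(3*z)) dz.
Step 2. Evaluate the standard form: now atan(z/3)/3 + ∫(2*cos(3*z)) dz.
Step 3. Evaluate the standard form: now 2*sin(3*z)/3 + atan(z/3)/3.
Answer: 2*sin(3*z)/3 + atan(z/3)/3.


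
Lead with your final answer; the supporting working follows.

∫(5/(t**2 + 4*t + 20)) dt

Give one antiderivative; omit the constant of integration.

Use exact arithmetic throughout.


The answer is 5*atan(t/4 + 1/2)/4.
Step 1. Substitute u = t + 2, turning ∫(5/(t**2 + 4*t + 20)) dt into ∫(5/(u**2 + 16)) du: now ∫(5/(u**2 + 16)) du.
Step 2. Evaluate the standard form: now 5*atan(u/4)/4.
Step 3. Substitute back u = t + 2: now 5*atan(t/4 + 1/2)/4.
Answer: 5*atan(t/4 + 1/2)/4.


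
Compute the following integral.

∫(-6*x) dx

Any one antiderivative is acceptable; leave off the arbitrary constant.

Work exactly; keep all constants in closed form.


Answer: -3*x**2.


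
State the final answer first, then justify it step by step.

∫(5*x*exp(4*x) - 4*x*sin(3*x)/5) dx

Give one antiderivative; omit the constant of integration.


The answer is 5*x*exp(4*x)/4 + 4*x*cos(3*x)/15 - 5*exp(4*x)/16 - 4*sin(3*x)/45.
Step 1. Rewrite: now ∫(5*x*exp(4*x)) dx + ∫(-4*x*sin(3*x)/5) dx.
Step 2. Integrate ∫(-4*x*sin(3*x)/5) dx by parts with u = x, dv = (-4*sin(3*x)/5) dx, so v = 4*cos(3*x)/15: now 4*x*cos(3*x)/15 + ∫(5*x*exp(4*x)) dx + ∫(-4*cos(3*x)/15) dx.
Step 3. Evaluate the standard form: now 4*x*cos(3*x)/15 - 4*sin(3*x)/45 + ∫(5*x*exp(4*x)) dx.
Step 4. Integrate ∫(5*x*exp(4*x)) dx by parts with u = x, dv = (5*exp(4*x)) dx, so v = 5*exp(4*x)/4: now 5*x*exp(4*x)/4 + 4*x*cos(3*x)/15 - 4*sin(3*x)/45 + ∫(-5*exp(4*x)/4) dx.
Step 5. Evaluate the standard form: now 5*x*exp(4*x)/4 + 4*x*cos(3*x)/15 - 5*exp(4*x)/16 - 4*sin(3*x)/45.
Answer: 5*x*exp(4*x)/4 + 4*x*cos(3*x)/15 - 5*exp(4*x)/16 - 4*sin(3*x)/45.


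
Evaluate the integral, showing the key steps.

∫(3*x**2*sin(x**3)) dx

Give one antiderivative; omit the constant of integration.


Step 1. Substitute u = x**3, turning ∫(3*x**2*sin(x**3)) dx into ∫(sin(u)) du: now ∫(sin(u)) du.
Step 2. Evaluate the standard form: now -cos(u).
Step 3. Substitute back u = x**3: now -cos(x**3).
Answer: -cos(x**3).


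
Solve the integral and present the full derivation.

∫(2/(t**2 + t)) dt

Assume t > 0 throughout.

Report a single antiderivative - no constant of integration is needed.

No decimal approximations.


Step 1. Decompose ∫(2/(t**2 + t)) dt by partial fractions, 2/(t**2 + t) = -2/(t + 1) + 2/t: now ∫(2/t) dt + ∫(-2/(t + 1)) dt.
Step 2. Evaluate the standard form [assuming t > 0]: now 2*log(t) + ∫(-2/(t + 1)) dt.
Step 3. Evaluate the standard form [assuming t > -1]: now 2*log(t) - 2*log(t + 1).
Answer: 2*log(t) - 2*log(t + 1).


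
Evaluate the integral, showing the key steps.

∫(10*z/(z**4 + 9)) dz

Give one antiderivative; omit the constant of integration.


Step 1. Substitute u = z**2, turning ∫(10*z/(z**4 + 9)) dz into ∫(5/(u**2 + 9)) du: now ∫(5/(u**2 + 9)) du.
Step 2. Evaluate the standard form: now 5*atan(u/3)/3.
Step 3. Substitute back u = z**2: now 5*atan(z**2/3)/3.
Answer: 5*atan(z**2/3)/3.


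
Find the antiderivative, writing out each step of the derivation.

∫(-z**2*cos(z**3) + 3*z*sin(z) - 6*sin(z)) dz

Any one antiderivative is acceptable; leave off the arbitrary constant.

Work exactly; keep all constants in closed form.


Step 1. Rewrite: now ∫(3*z*sin(z)) dz + ∫(-z**2*cos(z**3)) dz + ∫(-6*sin(z)) dz.
Step 2. Substitute u = z**3, turning ∫(-z**2*cos(z**3)) dz into ∫(-cos(u)/3) du: now ∫(3*z*sin(z)) dz + ∫(-6*sin(z)) dz + ∫(-cos(u)/3) du.
Step 3. Evaluate the standard form: now -sin(u)/3 + ∫(3*z*sin(z)) dz + ∫(-6*sin(z)) dz.
Step 4. Substitute back u = z**3: now -sin(z**3)/3 + ∫(3*z*sin(z)) dz + ∫(-6*sin(z)) dz.
Step 5. Evaluate the standard form: now -sin(z**3)/3 + 6*cos(z) + ∫(3*z*sin(z)) dz.
Step 6. Integrate ∫(3*z*sin(z)) dz by parts with u = z, dv = (3*sin(z)) dz, so v = -3*cos(z): now -3*z*cos(z) - sin(z**3)/3 + 6*cos(z) + ∫(3*cos(z)) dz.
Step 7. Evaluate the standard form: now -3*z*cos(z) + 3*sin(z) - sin(z**3)/3 + 6*cos(z).
Answer: -3*z*cos(z) + 3*sin(z) - sin(z**3)/3 + 6*cos(z).


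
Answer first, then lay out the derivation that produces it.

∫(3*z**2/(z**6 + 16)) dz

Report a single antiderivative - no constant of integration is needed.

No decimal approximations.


The answer is atan(z**3/4)/4.
Step 1. Substitute u = z**3, turning ∫(3*z**2/(z**6 + 16)) dz into ∫(1/(u**2 + 16)) du: now ∫(1/(u**2 + 16)) du.
Step 2. Evaluate the standard form: now atan(u/4)/4.
Step 3. Substitute back u = z**3: now atan(z**3/4)/4.
Answer: atan(z**3/4)/4.


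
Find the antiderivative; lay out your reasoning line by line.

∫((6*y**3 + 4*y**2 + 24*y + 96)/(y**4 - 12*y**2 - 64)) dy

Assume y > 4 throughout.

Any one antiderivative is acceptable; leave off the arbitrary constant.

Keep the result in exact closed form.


Step 1. Decompose ∫((6*y**3 + 4*y**2 + 24*y + 96)/(y**4 - 12*y**2 - 64)) dy by partial fractions, (6*y**3 + 4*y**2 + 24*y + 96)/(y**4 - 12*y**2 - 64) = -4/(y**2 + 4) + 2/(y + 4) + 4/(y - 4): now ∫(4/(y - 4)) dy + ∫(2/(y + 4)) dy + ∫(-4/(y**2 + 4)) dy.
Step 2. Evaluate the standard form [assuming y > 4]: now 4*log(y - 4) + ∫(2/(y + 4)) dy + ∫(-4/(y**2 + 4)) dy.
Step 3. Evaluate the standard form [assuming y > -4]: now 4*log(y - 4) + 2*log(y + 4) + ∫(-4/(y**2 + 4)) dy.
Step 4. Evaluate the standard form: now 4*log(y - 4) + 2*log(y + 4) - 2*atan(y/2).
Answer: 4*log(y - 4) + 2*log(y + 4) - 2*atan(y/2).


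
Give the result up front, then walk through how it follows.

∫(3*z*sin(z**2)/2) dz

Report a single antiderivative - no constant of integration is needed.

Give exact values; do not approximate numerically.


The answer is -3*cos(z**2)/4.
Step 1. Substitute u = z**2, turning ∫(3*z*sin(z**2)/2) dz into ∫(3*sin(u)/4) du: now ∫(3*sin(u)/4) du.
Step 2. Evaluate the standard form: now -3*cos(u)/4.
Step 3. Substitute back u = z**2: now -3*cos(z**2)/4.
Answer: -3*cos(z**2)/4.


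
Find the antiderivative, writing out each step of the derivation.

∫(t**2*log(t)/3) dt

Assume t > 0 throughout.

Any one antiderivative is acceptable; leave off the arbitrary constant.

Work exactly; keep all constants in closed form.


Step 1. Integrate ∫(t**2*log(t)/3) dt by parts with u = log(t), dv = (t**2/3) dt, so v = t**3/9 [assuming t > 0]: now t**3*log(t)/9 + ∫(-t**2/9) dt.
Step 2. Evaluate the standard form: now t**3*log(t)/9 - t**3/27.
Answer: t**3*log(t)/9 - t**3/27.


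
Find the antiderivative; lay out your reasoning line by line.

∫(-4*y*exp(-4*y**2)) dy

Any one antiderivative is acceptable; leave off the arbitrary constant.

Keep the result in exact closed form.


Step 1. Substitute u = y**2, turning ∫(-4*y*exp(-4*y**2)) dy into ∫(-2*exp(-4*u)) du: now ∫(-2*exp(-4*u)) du.
Step 2. Evaluate the standard form: now exp(-4*u)/2.
Step 3. Substitute back u = y**2: now exp(-4*y**2)/2.
Answer: exp(-4*y**2)/2.


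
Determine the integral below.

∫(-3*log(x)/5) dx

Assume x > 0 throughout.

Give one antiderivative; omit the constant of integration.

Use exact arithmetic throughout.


Answer: -3*x*log(x)/5 + 3*x/5.


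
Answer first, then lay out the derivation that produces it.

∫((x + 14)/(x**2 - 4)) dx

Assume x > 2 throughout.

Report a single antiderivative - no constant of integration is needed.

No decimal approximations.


The answer is 4*log(x - 2) - 3*log(x + 2).
Step 1. Decompose ∫((x + 14)/(x**2 - 4)) dx by partial fractions, (x + 14)/(x**2 - 4) = -3/(x + 2) + 4/(x - 2): now ∫(4/(x - 2)) dx + ∫(-3/(x + 2)) dx.
Step 2. Evaluate the standard form [assuming x > -2]: now -3*log(x + 2) + ∫(4/(x - 2)) dx.
Step 3. Evaluate the standard form [assuming x > 2]: now 4*log(x - 2) - 3*log(x + 2).
Answer: 4*log(x - 2) - 3*log(x + 2).


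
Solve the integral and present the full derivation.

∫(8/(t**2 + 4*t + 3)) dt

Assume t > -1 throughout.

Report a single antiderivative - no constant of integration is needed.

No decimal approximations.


Step 1. Decompose ∫(8/(t**2 + 4*t + 3)) dt by partial fractions, 8/(t**2 + 4*t + 3) = -4/(t + 3) + 4/(t + 1): now ∫(4/(t + 1)) dt + ∫(-4/(t + 3)) dt.
Step 2. Evaluate the standard form [assuming t > -3]: now -4*log(t + 3) + ∫(4/(t + 1)) dt.
Step 3. Evaluate the standard form [assuming t > -1]: now 4*log(t + 1) - 4*log(t + 3).
Answer: 4*log(t + 1) - 4*log(t + 3).


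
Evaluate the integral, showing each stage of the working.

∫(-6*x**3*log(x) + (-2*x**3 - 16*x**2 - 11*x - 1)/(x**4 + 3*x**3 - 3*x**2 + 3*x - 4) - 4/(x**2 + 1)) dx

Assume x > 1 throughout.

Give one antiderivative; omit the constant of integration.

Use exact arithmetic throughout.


Step 1. Rewrite: now ∫(-6*x**3*log(x)) dx + ∫((-2*x**3 - 16*x**2 - 11*x - 1)/(x**4 + 3*x**3 - 3*x**2 + 3*x - 4)) dx + ∫(-4/(x**2 + 1)) dx.
Step 2. Decompose ∫((-2*x**3 - 16*x**2 - 11*x - 1)/(x**4 + 3*x**3 - 3*x**2 + 3*x - 4)) dx by partial fractions, (-2*x**3 - 16*x**2 - 11*x - 1)/(x**4 + 3*x**3 - 3*x**2 + 3*x - 4) = -3/(x**2 + 1) + 1/(x + 4) - 3/(x - 1): now ∫(-6*x**3*log(x)) dx + ∫(-3/(x - 1)) dx + ∫(1/(x + 4)) dx + ∫(-4/(x**2 + 1)) dx + ∫(-3/(x**2 + 1)) dx.
Step 3. Evaluate the standard form [assuming x > -4]: now log(x + 4) + ∫(-6*x**3*log(x)) dx + ∫(-3/(x - 1)) dx + ∫(-4/(x**2 + 1)) dx + ∫(-3/(x**2 + 1)) dx.
Step 4. Evaluate the standard form [assuming x > 1]: now -3*log(x - 1) + log(x + 4) + ∫(-6*x**3*log(x)) dx + ∫(-4/(x**2 + 1)) dx + ∫(-3/(x**2 + 1)) dx.
Step 5. Evaluate the standard form: now -3*log(x - 1) + log(x + 4) - 3*atan(x) + ∫(-6*x**3*log(x)) dx + ∫(-4/(x**2 + 1)) dx.
Step 6. Integrate ∫(-6*x**3*log(x)) dx by parts with u = log(x), dv = (-6*x**3) dx, so v = -3*x**4/2 [assuming x > 0]: now -3*x**4*log(x)/2 - 3*log(x - 1) + log(x + 4) - 3*atan(x) + ∫(3*x**3/2) dx + ∫(-4/(x**2 + 1)) dx.
Step 7. Evaluate the standard form: now -3*x**4*log(x)/2 + 3*x**4/8 - 3*log(x - 1) + log(x + 4) - 3*atan(x) + ∫(-4/(x**2 + 1)) dx.
Step 8. Evaluate the standard form: now -3*x**4*log(x)/2 + 3*x**4/8 - 3*log(x - 1) + log(x + 4) - 7*atan(x).
Answer: -3*x**4*log(x)/2 + 3*x**4/8 - 3*log(x - 1) + log(x + 4) - 7*atan(x).


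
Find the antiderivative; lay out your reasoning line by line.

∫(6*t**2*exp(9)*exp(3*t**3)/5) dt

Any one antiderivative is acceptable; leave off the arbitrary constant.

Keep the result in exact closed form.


Step 1. Substitute u = t**3 + 3, turning ∫(6*t**2*exp(9)*exp(3*t**3)/5) dt into ∫(2*exp(3*u)/5) du: now ∫(2*exp(3*u)/5) du.
Step 2. Evaluate the standard form: now 2*exp(3*u)/15.
Step 3. Substitute back u = t**3 + 3: now 2*exp(3*t**3 + 9)/15.
Answer: 2*exp(3*t**3 + 9)/15.


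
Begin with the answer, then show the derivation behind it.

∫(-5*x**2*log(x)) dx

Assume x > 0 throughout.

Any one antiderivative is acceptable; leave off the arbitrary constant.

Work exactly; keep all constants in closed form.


The answer is -5*x**3*log(x)/3 + 5*x**3/9.
Step 1. Integrate ∫(-5*x**2*log(x)) dx by parts with u = log(x), dv = (-5*x**2) dx, so v = -5*x**3/3 [assuming x > 0]: now -5*x**3*log(x)/3 + ∫(5*x**2/3) dx.
Step 2. Evaluate the standard form: now -5*x**3*log(x)/3 + 5*x**3/9.
Answer: -5*x**3*log(x)/3 + 5*x**3/9.


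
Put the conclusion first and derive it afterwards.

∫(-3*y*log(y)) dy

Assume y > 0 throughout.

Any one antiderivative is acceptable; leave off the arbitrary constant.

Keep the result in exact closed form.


The answer is -3*y**2*log(y)/2 + 3*y**2/4.
Step 1. Integrate ∫(-3*y*log(y)) dy by parts with u = log(y), dv = (-3*y) dy, so v = -3*y**2/2 [assuming y > 0]: now -3*y**2*log(y)/2 + ∫(3*y/2) dy.
Step 2. Evaluate the standard form: now -3*y**2*log(y)/2 + 3*y**2/4.
Answer: -3*y**2*log(y)/2 + 3*y**2/4.


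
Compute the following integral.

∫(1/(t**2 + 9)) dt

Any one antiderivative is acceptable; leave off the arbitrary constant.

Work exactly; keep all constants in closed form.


Answer: atan(t/3)/3.


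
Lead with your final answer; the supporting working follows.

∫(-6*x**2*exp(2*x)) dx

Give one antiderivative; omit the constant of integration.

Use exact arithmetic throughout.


The answer is -3*x**2*exp(2*x) + 3*x*exp(2*x) - 3*exp(2*x)/2.
Step 1. Integrate ∫(-6*x**2*exp(2*x)) dx by parts with u = x**2, dv = (-6*exp(2*x)) dx, so v = -3*exp(2*x): now -3*x**2*exp(2*x) + ∫(6*x*exp(2*x)) dx.
Step 2. Integrate ∫(6*x*exp(2*x)) dx by parts with u = x, dv = (6*exp(2*x)) dx, so v = 3*exp(2*x): now -3*x**2*exp(2*x) + 3*x*exp(2*x) + ∫(-3*exp(2*x)) dx.
Step 3. Evaluate the standard form: now -3*x**2*exp(2*x) + 3*x*exp(2*x) - 3*exp(2*x)/2.
Answer: -3*x**2*exp(2*x) + 3*x*exp(2*x) - 3*exp(2*x)/2.


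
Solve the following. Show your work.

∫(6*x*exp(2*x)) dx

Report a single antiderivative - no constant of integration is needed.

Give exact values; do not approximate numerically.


Step 1. Integrate ∫(6*x*exp(2*x)) dx by parts with u = x, dv = (6*exp(2*x)) dx, so v = 3*exp(2*x): now 3*x*exp(2*x) + ∫(-3*exp(2*x)) dx.
Step 2. Evaluate the standard form: now 3*x*exp(2*x) - 3*exp(2*x)/2.
Answer: 3*x*exp(2*x) - 3*exp(2*x)/2.
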